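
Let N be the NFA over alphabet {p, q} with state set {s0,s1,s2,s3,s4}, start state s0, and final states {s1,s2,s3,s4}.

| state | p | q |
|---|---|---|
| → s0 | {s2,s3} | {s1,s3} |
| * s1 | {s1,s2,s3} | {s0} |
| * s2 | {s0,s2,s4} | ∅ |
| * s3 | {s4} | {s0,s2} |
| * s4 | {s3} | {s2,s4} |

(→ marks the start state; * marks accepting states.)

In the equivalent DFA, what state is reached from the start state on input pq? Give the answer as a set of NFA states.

{s0,s2}

Start: {s0}.
δ(s0,p) = {s2,s3}.
Union: {s2,s3}.
After p: {s2,s3}.
δ(s2,q) = ∅; δ(s3,q) = {s0,s2}.
Union: {s0,s2}.
After q: {s0,s2}.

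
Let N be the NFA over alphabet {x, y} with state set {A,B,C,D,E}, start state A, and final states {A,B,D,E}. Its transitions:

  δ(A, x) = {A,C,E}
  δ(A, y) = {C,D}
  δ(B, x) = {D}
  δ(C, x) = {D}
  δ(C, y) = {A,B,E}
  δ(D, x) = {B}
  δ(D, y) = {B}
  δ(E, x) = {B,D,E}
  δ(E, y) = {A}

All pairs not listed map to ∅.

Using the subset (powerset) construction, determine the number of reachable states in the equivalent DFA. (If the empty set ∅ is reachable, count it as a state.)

Start state of the DFA: {A}.
{A} --x--> {A,C,E}  [new]
{A} --y--> {C,D}  [new]
{A,C,E} --x--> {A,B,C,D,E}  [new]
{A,C,E} --y--> {A,B,C,D,E}  [seen]
{C,D} --x--> {B,D}  [new]
{C,D} --y--> {A,B,E}  [new]
{A,B,C,D,E} --x--> {A,B,C,D,E}  [seen]
{A,B,C,D,E} --y--> {A,B,C,D,E}  [seen]
{B,D} --x--> {B,D}  [seen]
{B,D} --y--> {B}  [new]
{A,B,E} --x--> {A,B,C,D,E}  [seen]
{A,B,E} --y--> {A,C,D}  [new]
{B} --x--> {D}  [new]
{B} --y--> ∅  [new]
{A,C,D} --x--> {A,B,C,D,E}  [seen]
{A,C,D} --y--> {A,B,C,D,E}  [seen]
{D} --x--> {B}  [seen]
{D} --y--> {B}  [seen]
∅ --x--> ∅  [seen]
∅ --y--> ∅  [seen]
Reachable DFA states: {A}, {A,C,E}, {C,D}, {A,B,C,D,E}, {B,D}, {A,B,E}, {B}, {A,C,D}, {D}, ∅.

10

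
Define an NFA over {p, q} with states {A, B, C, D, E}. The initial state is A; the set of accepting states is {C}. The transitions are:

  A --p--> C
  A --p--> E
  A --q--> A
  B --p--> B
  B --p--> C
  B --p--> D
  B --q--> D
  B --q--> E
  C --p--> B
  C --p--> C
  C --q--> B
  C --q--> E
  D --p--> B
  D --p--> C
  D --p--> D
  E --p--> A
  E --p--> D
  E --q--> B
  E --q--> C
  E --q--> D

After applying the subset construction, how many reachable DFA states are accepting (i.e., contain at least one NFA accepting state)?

Start state of the DFA: {A}.
{A} --p--> {C, E}  [new]
{A} --q--> {A}  [seen]
{C, E} --p--> {A, B, C, D}  [new]
{C, E} --q--> {B, C, D, E}  [new]
{A, B, C, D} --p--> {B, C, D, E}  [seen]
{A, B, C, D} --q--> {A, B, D, E}  [new]
{B, C, D, E} --p--> {A, B, C, D}  [seen]
{B, C, D, E} --q--> {B, C, D, E}  [seen]
{A, B, D, E} --p--> {A, B, C, D, E}  [new]
{A, B, D, E} --q--> {A, B, C, D, E}  [seen]
{A, B, C, D, E} --p--> {A, B, C, D, E}  [seen]
{A, B, C, D, E} --q--> {A, B, C, D, E}  [seen]
Reachable DFA states: {A}, {C, E}, {A, B, C, D}, {B, C, D, E}, {A, B, D, E}, {A, B, C, D, E}.
Accepting DFA states (contain an NFA accepting state): {C, E}, {A, B, C, D}, {B, C, D, E}, {A, B, C, D, E}.

4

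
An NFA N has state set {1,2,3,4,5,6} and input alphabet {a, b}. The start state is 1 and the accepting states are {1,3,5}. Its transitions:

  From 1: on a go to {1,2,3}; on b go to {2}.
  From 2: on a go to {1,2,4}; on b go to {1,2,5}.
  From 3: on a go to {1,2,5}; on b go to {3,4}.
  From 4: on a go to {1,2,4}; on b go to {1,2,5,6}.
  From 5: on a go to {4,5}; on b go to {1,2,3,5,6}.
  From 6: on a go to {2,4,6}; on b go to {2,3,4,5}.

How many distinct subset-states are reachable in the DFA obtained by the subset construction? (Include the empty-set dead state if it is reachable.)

10

Start state of the DFA: {1}.
{1} --a--> {1,2,3}  [new]
{1} --b--> {2}  [new]
{1,2,3} --a--> {1,2,3,4,5}  [new]
{1,2,3} --b--> {1,2,3,4,5}  [seen]
{2} --a--> {1,2,4}  [new]
{2} --b--> {1,2,5}  [new]
{1,2,3,4,5} --a--> {1,2,3,4,5}  [seen]
{1,2,3,4,5} --b--> {1,2,3,4,5,6}  [new]
{1,2,4} --a--> {1,2,3,4}  [new]
{1,2,4} --b--> {1,2,5,6}  [new]
{1,2,5} --a--> {1,2,3,4,5}  [seen]
{1,2,5} --b--> {1,2,3,5,6}  [new]
{1,2,3,4,5,6} --a--> {1,2,3,4,5,6}  [seen]
{1,2,3,4,5,6} --b--> {1,2,3,4,5,6}  [seen]
{1,2,3,4} --a--> {1,2,3,4,5}  [seen]
{1,2,3,4} --b--> {1,2,3,4,5,6}  [seen]
{1,2,5,6} --a--> {1,2,3,4,5,6}  [seen]
{1,2,5,6} --b--> {1,2,3,4,5,6}  [seen]
{1,2,3,5,6} --a--> {1,2,3,4,5,6}  [seen]
{1,2,3,5,6} --b--> {1,2,3,4,5,6}  [seen]
Reachable DFA states: {1}, {1,2,3}, {2}, {1,2,3,4,5}, {1,2,4}, {1,2,5}, {1,2,3,4,5,6}, {1,2,3,4}, {1,2,5,6}, {1,2,3,5,6}.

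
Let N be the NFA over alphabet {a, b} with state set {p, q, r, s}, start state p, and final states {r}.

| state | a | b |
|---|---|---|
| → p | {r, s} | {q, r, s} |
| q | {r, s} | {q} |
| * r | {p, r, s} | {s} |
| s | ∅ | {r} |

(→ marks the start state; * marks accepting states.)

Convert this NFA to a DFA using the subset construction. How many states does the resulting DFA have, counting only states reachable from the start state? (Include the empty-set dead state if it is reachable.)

4

Start state of the DFA: {p}.
{p} --a--> {r, s}  [new]
{p} --b--> {q, r, s}  [new]
{r, s} --a--> {p, r, s}  [new]
{r, s} --b--> {r, s}  [seen]
{q, r, s} --a--> {p, r, s}  [seen]
{q, r, s} --b--> {q, r, s}  [seen]
{p, r, s} --a--> {p, r, s}  [seen]
{p, r, s} --b--> {q, r, s}  [seen]
Reachable DFA states: {p}, {r, s}, {q, r, s}, {p, r, s}.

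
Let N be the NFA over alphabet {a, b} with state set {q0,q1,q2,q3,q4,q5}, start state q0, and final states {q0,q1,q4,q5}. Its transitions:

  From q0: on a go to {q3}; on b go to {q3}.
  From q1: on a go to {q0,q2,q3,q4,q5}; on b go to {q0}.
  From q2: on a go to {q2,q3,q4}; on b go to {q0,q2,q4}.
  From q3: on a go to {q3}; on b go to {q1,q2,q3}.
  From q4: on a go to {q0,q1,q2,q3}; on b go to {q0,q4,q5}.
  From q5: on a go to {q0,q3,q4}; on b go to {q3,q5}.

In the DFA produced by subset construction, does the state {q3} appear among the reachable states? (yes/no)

Start state of the DFA: {q0}.
{q0} --a--> {q3}  [new]
{q0} --b--> {q3}  [seen]
{q3} --a--> {q3}  [seen]
{q3} --b--> {q1,q2,q3}  [new]
{q1,q2,q3} --a--> {q0,q2,q3,q4,q5}  [new]
{q1,q2,q3} --b--> {q0,q1,q2,q3,q4}  [new]
{q0,q2,q3,q4,q5} --a--> {q0,q1,q2,q3,q4}  [seen]
{q0,q2,q3,q4,q5} --b--> {q0,q1,q2,q3,q4,q5}  [new]
{q0,q1,q2,q3,q4} --a--> {q0,q1,q2,q3,q4,q5}  [seen]
{q0,q1,q2,q3,q4} --b--> {q0,q1,q2,q3,q4,q5}  [seen]
{q0,q1,q2,q3,q4,q5} --a--> {q0,q1,q2,q3,q4,q5}  [seen]
{q0,q1,q2,q3,q4,q5} --b--> {q0,q1,q2,q3,q4,q5}  [seen]
Reachable DFA states: {q0}, {q3}, {q1,q2,q3}, {q0,q2,q3,q4,q5}, {q0,q1,q2,q3,q4}, {q0,q1,q2,q3,q4,q5}.
{q3} is among them.

yes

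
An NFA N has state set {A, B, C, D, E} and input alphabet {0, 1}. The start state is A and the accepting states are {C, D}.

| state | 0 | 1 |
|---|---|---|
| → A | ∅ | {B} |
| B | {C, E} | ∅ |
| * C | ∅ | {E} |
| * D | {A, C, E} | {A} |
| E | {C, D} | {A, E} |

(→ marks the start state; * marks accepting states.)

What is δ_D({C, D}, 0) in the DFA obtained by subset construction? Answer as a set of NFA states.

{A, C, E}

δ(C,0) = ∅; δ(D,0) = {A, C, E}.
Union: {A, C, E}.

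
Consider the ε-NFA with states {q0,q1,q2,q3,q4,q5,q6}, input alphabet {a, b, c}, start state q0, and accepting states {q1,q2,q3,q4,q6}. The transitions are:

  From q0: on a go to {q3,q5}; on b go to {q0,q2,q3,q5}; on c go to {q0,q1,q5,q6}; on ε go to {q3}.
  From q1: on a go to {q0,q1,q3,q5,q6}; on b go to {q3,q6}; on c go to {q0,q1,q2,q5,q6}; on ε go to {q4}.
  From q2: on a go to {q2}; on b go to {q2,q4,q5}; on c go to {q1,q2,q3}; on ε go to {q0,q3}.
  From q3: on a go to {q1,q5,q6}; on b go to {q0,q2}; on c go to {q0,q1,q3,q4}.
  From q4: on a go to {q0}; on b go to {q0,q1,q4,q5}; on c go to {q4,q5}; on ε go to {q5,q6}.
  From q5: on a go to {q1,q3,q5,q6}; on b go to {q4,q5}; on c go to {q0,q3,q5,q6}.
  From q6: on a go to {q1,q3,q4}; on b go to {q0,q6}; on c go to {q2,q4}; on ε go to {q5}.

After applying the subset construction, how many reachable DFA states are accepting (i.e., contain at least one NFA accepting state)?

6

Start state of the DFA: {q0,q3} (ε-closure of the NFA start).
{q0,q3} --a--> {q1,q3,q4,q5,q6}  [new]
{q0,q3} --b--> {q0,q2,q3,q5}  [new]
{q0,q3} --c--> {q0,q1,q3,q4,q5,q6}  [new]
{q1,q3,q4,q5,q6} --a--> {q0,q1,q3,q4,q5,q6}  [seen]
{q1,q3,q4,q5,q6} --b--> {q0,q1,q2,q3,q4,q5,q6}  [new]
{q1,q3,q4,q5,q6} --c--> {q0,q1,q2,q3,q4,q5,q6}  [seen]
{q0,q2,q3,q5} --a--> {q0,q1,q2,q3,q4,q5,q6}  [seen]
{q0,q2,q3,q5} --b--> {q0,q2,q3,q4,q5,q6}  [new]
{q0,q2,q3,q5} --c--> {q0,q1,q2,q3,q4,q5,q6}  [seen]
{q0,q1,q3,q4,q5,q6} --a--> {q0,q1,q3,q4,q5,q6}  [seen]
{q0,q1,q3,q4,q5,q6} --b--> {q0,q1,q2,q3,q4,q5,q6}  [seen]
{q0,q1,q3,q4,q5,q6} --c--> {q0,q1,q2,q3,q4,q5,q6}  [seen]
{q0,q1,q2,q3,q4,q5,q6} --a--> {q0,q1,q2,q3,q4,q5,q6}  [seen]
{q0,q1,q2,q3,q4,q5,q6} --b--> {q0,q1,q2,q3,q4,q5,q6}  [seen]
{q0,q1,q2,q3,q4,q5,q6} --c--> {q0,q1,q2,q3,q4,q5,q6}  [seen]
{q0,q2,q3,q4,q5,q6} --a--> {q0,q1,q2,q3,q4,q5,q6}  [seen]
{q0,q2,q3,q4,q5,q6} --b--> {q0,q1,q2,q3,q4,q5,q6}  [seen]
{q0,q2,q3,q4,q5,q6} --c--> {q0,q1,q2,q3,q4,q5,q6}  [seen]
Reachable DFA states: {q0,q3}, {q1,q3,q4,q5,q6}, {q0,q2,q3,q5}, {q0,q1,q3,q4,q5,q6}, {q0,q1,q2,q3,q4,q5,q6}, {q0,q2,q3,q4,q5,q6}.
Accepting DFA states (contain an NFA accepting state): {q0,q3}, {q1,q3,q4,q5,q6}, {q0,q2,q3,q5}, {q0,q1,q3,q4,q5,q6}, {q0,q1,q2,q3,q4,q5,q6}, {q0,q2,q3,q4,q5,q6}.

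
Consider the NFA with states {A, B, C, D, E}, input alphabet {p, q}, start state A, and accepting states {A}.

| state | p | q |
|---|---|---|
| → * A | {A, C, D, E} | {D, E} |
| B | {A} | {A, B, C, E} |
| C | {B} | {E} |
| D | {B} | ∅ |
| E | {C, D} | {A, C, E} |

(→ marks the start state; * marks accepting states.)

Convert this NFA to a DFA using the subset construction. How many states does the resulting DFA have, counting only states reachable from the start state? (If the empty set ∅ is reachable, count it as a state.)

8

Start state of the DFA: {A}.
{A} --p--> {A, C, D, E}  [new]
{A} --q--> {D, E}  [new]
{A, C, D, E} --p--> {A, B, C, D, E}  [new]
{A, C, D, E} --q--> {A, C, D, E}  [seen]
{D, E} --p--> {B, C, D}  [new]
{D, E} --q--> {A, C, E}  [new]
{A, B, C, D, E} --p--> {A, B, C, D, E}  [seen]
{A, B, C, D, E} --q--> {A, B, C, D, E}  [seen]
{B, C, D} --p--> {A, B}  [new]
{B, C, D} --q--> {A, B, C, E}  [new]
{A, C, E} --p--> {A, B, C, D, E}  [seen]
{A, C, E} --q--> {A, C, D, E}  [seen]
{A, B} --p--> {A, C, D, E}  [seen]
{A, B} --q--> {A, B, C, D, E}  [seen]
{A, B, C, E} --p--> {A, B, C, D, E}  [seen]
{A, B, C, E} --q--> {A, B, C, D, E}  [seen]
Reachable DFA states: {A}, {A, C, D, E}, {D, E}, {A, B, C, D, E}, {B, C, D}, {A, C, E}, {A, B}, {A, B, C, E}.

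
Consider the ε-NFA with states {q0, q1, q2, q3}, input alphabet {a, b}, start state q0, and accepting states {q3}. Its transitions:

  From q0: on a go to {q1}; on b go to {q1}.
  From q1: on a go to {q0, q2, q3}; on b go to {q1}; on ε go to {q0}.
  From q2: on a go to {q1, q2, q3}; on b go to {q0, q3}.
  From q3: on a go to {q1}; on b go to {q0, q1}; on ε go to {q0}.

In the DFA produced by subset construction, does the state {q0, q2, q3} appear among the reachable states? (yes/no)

Start state of the DFA: {q0} (ε-closure of the NFA start).
{q0} --a--> {q0, q1}  [new]
{q0} --b--> {q0, q1}  [seen]
{q0, q1} --a--> {q0, q1, q2, q3}  [new]
{q0, q1} --b--> {q0, q1}  [seen]
{q0, q1, q2, q3} --a--> {q0, q1, q2, q3}  [seen]
{q0, q1, q2, q3} --b--> {q0, q1, q3}  [new]
{q0, q1, q3} --a--> {q0, q1, q2, q3}  [seen]
{q0, q1, q3} --b--> {q0, q1}  [seen]
Reachable DFA states: {q0}, {q0, q1}, {q0, q1, q2, q3}, {q0, q1, q3}.
{q0, q2, q3} is not among them.

no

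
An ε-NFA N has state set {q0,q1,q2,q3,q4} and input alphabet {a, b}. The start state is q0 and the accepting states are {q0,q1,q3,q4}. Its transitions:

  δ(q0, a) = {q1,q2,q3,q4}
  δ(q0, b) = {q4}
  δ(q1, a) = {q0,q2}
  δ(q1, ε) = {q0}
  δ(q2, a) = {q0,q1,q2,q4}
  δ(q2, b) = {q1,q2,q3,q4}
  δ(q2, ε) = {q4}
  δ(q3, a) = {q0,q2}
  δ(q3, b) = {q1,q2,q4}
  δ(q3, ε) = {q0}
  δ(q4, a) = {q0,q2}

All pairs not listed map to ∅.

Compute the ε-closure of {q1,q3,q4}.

Begin with {q1,q3,q4}.
q1 →ε {q0}; add q0.
ε-closure = {q0,q1,q3,q4}.

{q0,q1,q3,q4}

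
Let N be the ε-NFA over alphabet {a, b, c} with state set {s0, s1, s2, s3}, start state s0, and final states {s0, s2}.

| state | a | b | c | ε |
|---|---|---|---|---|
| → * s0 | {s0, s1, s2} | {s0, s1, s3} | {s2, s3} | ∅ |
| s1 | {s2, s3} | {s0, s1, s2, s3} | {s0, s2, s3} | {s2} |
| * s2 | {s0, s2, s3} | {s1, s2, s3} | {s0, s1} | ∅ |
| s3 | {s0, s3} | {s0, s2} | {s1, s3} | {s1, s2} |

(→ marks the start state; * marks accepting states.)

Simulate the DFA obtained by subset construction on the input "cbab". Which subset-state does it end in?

{s0, s1, s2, s3}

Start: {s0}.
δ(s0,c) = {s2, s3}.
Union: {s2, s3}.
ε-closure gives {s1, s2, s3}.
After c: {s1, s2, s3}.
δ(s1,b) = {s0, s1, s2, s3}; δ(s2,b) = {s1, s2, s3}; δ(s3,b) = {s0, s2}.
Union: {s0, s1, s2, s3}.
After b: {s0, s1, s2, s3}.
δ(s0,a) = {s0, s1, s2}; δ(s1,a) = {s2, s3}; δ(s2,a) = {s0, s2, s3}; δ(s3,a) = {s0, s3}.
Union: {s0, s1, s2, s3}.
After a: {s0, s1, s2, s3}.
δ(s0,b) = {s0, s1, s3}; δ(s1,b) = {s0, s1, s2, s3}; δ(s2,b) = {s1, s2, s3}; δ(s3,b) = {s0, s2}.
Union: {s0, s1, s2, s3}.
After b: {s0, s1, s2, s3}.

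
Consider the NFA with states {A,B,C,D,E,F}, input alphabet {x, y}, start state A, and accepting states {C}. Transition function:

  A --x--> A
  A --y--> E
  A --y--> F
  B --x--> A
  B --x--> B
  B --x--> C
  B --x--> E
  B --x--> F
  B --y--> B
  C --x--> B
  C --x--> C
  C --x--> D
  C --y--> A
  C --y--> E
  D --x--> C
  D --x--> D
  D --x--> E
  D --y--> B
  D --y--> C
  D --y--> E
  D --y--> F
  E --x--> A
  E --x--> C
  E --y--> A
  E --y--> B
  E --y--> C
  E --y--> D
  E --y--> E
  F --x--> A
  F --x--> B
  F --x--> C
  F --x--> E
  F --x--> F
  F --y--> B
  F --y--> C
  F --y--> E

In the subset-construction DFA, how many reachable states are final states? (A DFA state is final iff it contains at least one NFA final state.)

3

Start state of the DFA: {A}.
{A} --x--> {A}  [seen]
{A} --y--> {E,F}  [new]
{E,F} --x--> {A,B,C,E,F}  [new]
{E,F} --y--> {A,B,C,D,E}  [new]
{A,B,C,E,F} --x--> {A,B,C,D,E,F}  [new]
{A,B,C,E,F} --y--> {A,B,C,D,E,F}  [seen]
{A,B,C,D,E} --x--> {A,B,C,D,E,F}  [seen]
{A,B,C,D,E} --y--> {A,B,C,D,E,F}  [seen]
{A,B,C,D,E,F} --x--> {A,B,C,D,E,F}  [seen]
{A,B,C,D,E,F} --y--> {A,B,C,D,E,F}  [seen]
Reachable DFA states: {A}, {E,F}, {A,B,C,E,F}, {A,B,C,D,E}, {A,B,C,D,E,F}.
Accepting DFA states (contain an NFA accepting state): {A,B,C,E,F}, {A,B,C,D,E}, {A,B,C,D,E,F}.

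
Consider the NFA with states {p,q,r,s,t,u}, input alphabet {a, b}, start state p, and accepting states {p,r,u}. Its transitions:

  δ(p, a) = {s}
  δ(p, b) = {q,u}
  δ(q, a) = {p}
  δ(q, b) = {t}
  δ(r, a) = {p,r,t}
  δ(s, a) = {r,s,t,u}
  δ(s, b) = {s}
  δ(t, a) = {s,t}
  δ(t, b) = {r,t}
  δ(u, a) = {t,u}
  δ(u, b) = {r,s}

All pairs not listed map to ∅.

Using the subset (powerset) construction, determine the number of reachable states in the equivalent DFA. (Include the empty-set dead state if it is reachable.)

Start state of the DFA: {p}.
{p} --a--> {s}  [new]
{p} --b--> {q,u}  [new]
{s} --a--> {r,s,t,u}  [new]
{s} --b--> {s}  [seen]
{q,u} --a--> {p,t,u}  [new]
{q,u} --b--> {r,s,t}  [new]
{r,s,t,u} --a--> {p,r,s,t,u}  [new]
{r,s,t,u} --b--> {r,s,t}  [seen]
{p,t,u} --a--> {s,t,u}  [new]
{p,t,u} --b--> {q,r,s,t,u}  [new]
{r,s,t} --a--> {p,r,s,t,u}  [seen]
{r,s,t} --b--> {r,s,t}  [seen]
{p,r,s,t,u} --a--> {p,r,s,t,u}  [seen]
{p,r,s,t,u} --b--> {q,r,s,t,u}  [seen]
{s,t,u} --a--> {r,s,t,u}  [seen]
{s,t,u} --b--> {r,s,t}  [seen]
{q,r,s,t,u} --a--> {p,r,s,t,u}  [seen]
{q,r,s,t,u} --b--> {r,s,t}  [seen]
Reachable DFA states: {p}, {s}, {q,u}, {r,s,t,u}, {p,t,u}, {r,s,t}, {p,r,s,t,u}, {s,t,u}, {q,r,s,t,u}.

9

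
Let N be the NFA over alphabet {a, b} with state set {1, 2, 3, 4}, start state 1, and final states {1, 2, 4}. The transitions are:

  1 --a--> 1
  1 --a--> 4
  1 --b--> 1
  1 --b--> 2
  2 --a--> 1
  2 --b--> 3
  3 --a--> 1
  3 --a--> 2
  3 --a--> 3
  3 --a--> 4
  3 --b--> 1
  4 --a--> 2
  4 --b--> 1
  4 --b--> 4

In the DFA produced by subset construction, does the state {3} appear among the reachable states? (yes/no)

no

Start state of the DFA: {1}.
{1} --a--> {1, 4}  [new]
{1} --b--> {1, 2}  [new]
{1, 4} --a--> {1, 2, 4}  [new]
{1, 4} --b--> {1, 2, 4}  [seen]
{1, 2} --a--> {1, 4}  [seen]
{1, 2} --b--> {1, 2, 3}  [new]
{1, 2, 4} --a--> {1, 2, 4}  [seen]
{1, 2, 4} --b--> {1, 2, 3, 4}  [new]
{1, 2, 3} --a--> {1, 2, 3, 4}  [seen]
{1, 2, 3} --b--> {1, 2, 3}  [seen]
{1, 2, 3, 4} --a--> {1, 2, 3, 4}  [seen]
{1, 2, 3, 4} --b--> {1, 2, 3, 4}  [seen]
Reachable DFA states: {1}, {1, 4}, {1, 2}, {1, 2, 4}, {1, 2, 3}, {1, 2, 3, 4}.
{3} is not among them.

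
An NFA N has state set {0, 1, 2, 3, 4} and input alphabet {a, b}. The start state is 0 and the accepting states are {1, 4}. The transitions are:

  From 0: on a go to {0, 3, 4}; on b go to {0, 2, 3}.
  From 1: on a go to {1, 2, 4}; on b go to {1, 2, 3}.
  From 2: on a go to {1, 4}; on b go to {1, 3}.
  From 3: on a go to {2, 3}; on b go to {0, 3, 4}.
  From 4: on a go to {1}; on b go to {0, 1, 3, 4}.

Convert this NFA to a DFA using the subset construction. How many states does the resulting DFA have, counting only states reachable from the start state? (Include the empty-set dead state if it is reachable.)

Start state of the DFA: {0}.
{0} --a--> {0, 3, 4}  [new]
{0} --b--> {0, 2, 3}  [new]
{0, 3, 4} --a--> {0, 1, 2, 3, 4}  [new]
{0, 3, 4} --b--> {0, 1, 2, 3, 4}  [seen]
{0, 2, 3} --a--> {0, 1, 2, 3, 4}  [seen]
{0, 2, 3} --b--> {0, 1, 2, 3, 4}  [seen]
{0, 1, 2, 3, 4} --a--> {0, 1, 2, 3, 4}  [seen]
{0, 1, 2, 3, 4} --b--> {0, 1, 2, 3, 4}  [seen]
Reachable DFA states: {0}, {0, 3, 4}, {0, 2, 3}, {0, 1, 2, 3, 4}.

4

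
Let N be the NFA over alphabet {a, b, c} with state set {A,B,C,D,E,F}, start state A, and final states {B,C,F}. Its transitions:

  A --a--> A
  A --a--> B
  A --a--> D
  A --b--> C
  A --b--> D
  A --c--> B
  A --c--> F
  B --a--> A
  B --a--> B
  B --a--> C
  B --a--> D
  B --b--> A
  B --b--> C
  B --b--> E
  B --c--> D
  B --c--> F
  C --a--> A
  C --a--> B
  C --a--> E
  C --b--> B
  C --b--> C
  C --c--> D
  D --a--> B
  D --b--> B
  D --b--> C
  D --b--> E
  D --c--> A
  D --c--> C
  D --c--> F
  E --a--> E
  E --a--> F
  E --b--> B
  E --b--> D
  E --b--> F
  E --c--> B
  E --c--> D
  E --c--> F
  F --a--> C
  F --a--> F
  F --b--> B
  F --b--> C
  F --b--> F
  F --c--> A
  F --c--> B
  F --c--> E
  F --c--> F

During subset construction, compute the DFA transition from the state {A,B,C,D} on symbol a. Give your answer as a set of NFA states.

{A,B,C,D,E}

δ(A,a) = {A,B,D}; δ(B,a) = {A,B,C,D}; δ(C,a) = {A,B,E}; δ(D,a) = {B}.
Union: {A,B,C,D,E}.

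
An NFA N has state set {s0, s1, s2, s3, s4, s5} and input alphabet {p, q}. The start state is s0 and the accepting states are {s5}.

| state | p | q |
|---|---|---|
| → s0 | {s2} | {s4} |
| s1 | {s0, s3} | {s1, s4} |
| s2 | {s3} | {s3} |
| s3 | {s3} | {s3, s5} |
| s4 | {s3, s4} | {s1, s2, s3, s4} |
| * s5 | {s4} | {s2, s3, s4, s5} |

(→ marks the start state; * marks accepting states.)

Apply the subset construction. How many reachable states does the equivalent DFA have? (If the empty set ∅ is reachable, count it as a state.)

Start state of the DFA: {s0}.
{s0} --p--> {s2}  [new]
{s0} --q--> {s4}  [new]
{s2} --p--> {s3}  [new]
{s2} --q--> {s3}  [seen]
{s4} --p--> {s3, s4}  [new]
{s4} --q--> {s1, s2, s3, s4}  [new]
{s3} --p--> {s3}  [seen]
{s3} --q--> {s3, s5}  [new]
{s3, s4} --p--> {s3, s4}  [seen]
{s3, s4} --q--> {s1, s2, s3, s4, s5}  [new]
{s1, s2, s3, s4} --p--> {s0, s3, s4}  [new]
{s1, s2, s3, s4} --q--> {s1, s2, s3, s4, s5}  [seen]
{s3, s5} --p--> {s3, s4}  [seen]
{s3, s5} --q--> {s2, s3, s4, s5}  [new]
{s1, s2, s3, s4, s5} --p--> {s0, s3, s4}  [seen]
{s1, s2, s3, s4, s5} --q--> {s1, s2, s3, s4, s5}  [seen]
{s0, s3, s4} --p--> {s2, s3, s4}  [new]
{s0, s3, s4} --q--> {s1, s2, s3, s4, s5}  [seen]
{s2, s3, s4, s5} --p--> {s3, s4}  [seen]
{s2, s3, s4, s5} --q--> {s1, s2, s3, s4, s5}  [seen]
{s2, s3, s4} --p--> {s3, s4}  [seen]
{s2, s3, s4} --q--> {s1, s2, s3, s4, s5}  [seen]
Reachable DFA states: {s0}, {s2}, {s4}, {s3}, {s3, s4}, {s1, s2, s3, s4}, {s3, s5}, {s1, s2, s3, s4, s5}, {s0, s3, s4}, {s2, s3, s4, s5}, {s2, s3, s4}.

11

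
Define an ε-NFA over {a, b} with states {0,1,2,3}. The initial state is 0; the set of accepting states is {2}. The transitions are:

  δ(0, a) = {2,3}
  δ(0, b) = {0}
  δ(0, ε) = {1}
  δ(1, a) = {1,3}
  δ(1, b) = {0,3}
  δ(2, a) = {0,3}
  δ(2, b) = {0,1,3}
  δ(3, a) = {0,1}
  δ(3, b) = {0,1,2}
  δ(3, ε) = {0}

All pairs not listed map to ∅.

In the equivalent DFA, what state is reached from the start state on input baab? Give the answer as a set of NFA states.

Start: {0,1}.
δ(0,b) = {0}; δ(1,b) = {0,3}.
Union: {0,3}.
ε-closure gives {0,1,3}.
After b: {0,1,3}.
δ(0,a) = {2,3}; δ(1,a) = {1,3}; δ(3,a) = {0,1}.
Union: {0,1,2,3}.
After a: {0,1,2,3}.
δ(0,a) = {2,3}; δ(1,a) = {1,3}; δ(2,a) = {0,3}; δ(3,a) = {0,1}.
Union: {0,1,2,3}.
After a: {0,1,2,3}.
δ(0,b) = {0}; δ(1,b) = {0,3}; δ(2,b) = {0,1,3}; δ(3,b) = {0,1,2}.
Union: {0,1,2,3}.
After b: {0,1,2,3}.

{0,1,2,3}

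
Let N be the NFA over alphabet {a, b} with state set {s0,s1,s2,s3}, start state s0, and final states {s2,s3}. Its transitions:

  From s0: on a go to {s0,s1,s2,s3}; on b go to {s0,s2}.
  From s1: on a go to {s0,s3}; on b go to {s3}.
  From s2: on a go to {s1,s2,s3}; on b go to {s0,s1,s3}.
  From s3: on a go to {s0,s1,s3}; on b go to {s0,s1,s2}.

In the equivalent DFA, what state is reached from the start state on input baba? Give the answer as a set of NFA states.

{s0,s1,s2,s3}

Start: {s0}.
δ(s0,b) = {s0,s2}.
Union: {s0,s2}.
After b: {s0,s2}.
δ(s0,a) = {s0,s1,s2,s3}; δ(s2,a) = {s1,s2,s3}.
Union: {s0,s1,s2,s3}.
After a: {s0,s1,s2,s3}.
δ(s0,b) = {s0,s2}; δ(s1,b) = {s3}; δ(s2,b) = {s0,s1,s3}; δ(s3,b) = {s0,s1,s2}.
Union: {s0,s1,s2,s3}.
After b: {s0,s1,s2,s3}.
δ(s0,a) = {s0,s1,s2,s3}; δ(s1,a) = {s0,s3}; δ(s2,a) = {s1,s2,s3}; δ(s3,a) = {s0,s1,s3}.
Union: {s0,s1,s2,s3}.
After a: {s0,s1,s2,s3}.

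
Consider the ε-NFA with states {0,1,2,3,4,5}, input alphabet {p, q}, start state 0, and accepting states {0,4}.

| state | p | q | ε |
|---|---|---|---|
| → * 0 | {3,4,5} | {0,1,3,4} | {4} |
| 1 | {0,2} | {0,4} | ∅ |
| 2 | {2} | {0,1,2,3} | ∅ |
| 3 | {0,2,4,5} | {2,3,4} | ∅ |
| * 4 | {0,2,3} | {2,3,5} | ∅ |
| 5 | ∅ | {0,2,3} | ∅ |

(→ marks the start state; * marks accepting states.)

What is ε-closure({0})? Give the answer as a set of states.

Begin with {0}.
0 →ε {4}; add 4.
ε-closure = {0,4}.

{0,4}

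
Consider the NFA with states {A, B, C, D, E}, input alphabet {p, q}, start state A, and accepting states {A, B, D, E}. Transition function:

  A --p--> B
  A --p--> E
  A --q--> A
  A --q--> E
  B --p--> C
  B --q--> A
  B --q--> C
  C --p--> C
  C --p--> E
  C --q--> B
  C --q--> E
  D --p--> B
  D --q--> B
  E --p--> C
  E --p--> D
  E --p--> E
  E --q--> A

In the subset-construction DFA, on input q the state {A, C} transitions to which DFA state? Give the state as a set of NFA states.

δ(A,q) = {A, E}; δ(C,q) = {B, E}.
Union: {A, B, E}.

{A, B, E}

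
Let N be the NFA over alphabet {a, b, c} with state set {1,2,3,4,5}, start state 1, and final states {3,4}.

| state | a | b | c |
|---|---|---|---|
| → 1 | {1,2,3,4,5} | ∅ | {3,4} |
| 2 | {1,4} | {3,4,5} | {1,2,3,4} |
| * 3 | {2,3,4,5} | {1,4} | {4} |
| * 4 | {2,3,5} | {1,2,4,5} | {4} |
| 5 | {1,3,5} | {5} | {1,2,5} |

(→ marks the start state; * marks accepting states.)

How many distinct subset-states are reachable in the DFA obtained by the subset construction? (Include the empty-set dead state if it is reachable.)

9

Start state of the DFA: {1}.
{1} --a--> {1,2,3,4,5}  [new]
{1} --b--> ∅  [new]
{1} --c--> {3,4}  [new]
{1,2,3,4,5} --a--> {1,2,3,4,5}  [seen]
{1,2,3,4,5} --b--> {1,2,3,4,5}  [seen]
{1,2,3,4,5} --c--> {1,2,3,4,5}  [seen]
∅ --a--> ∅  [seen]
∅ --b--> ∅  [seen]
∅ --c--> ∅  [seen]
{3,4} --a--> {2,3,4,5}  [new]
{3,4} --b--> {1,2,4,5}  [new]
{3,4} --c--> {4}  [new]
{2,3,4,5} --a--> {1,2,3,4,5}  [seen]
{2,3,4,5} --b--> {1,2,3,4,5}  [seen]
{2,3,4,5} --c--> {1,2,3,4,5}  [seen]
{1,2,4,5} --a--> {1,2,3,4,5}  [seen]
{1,2,4,5} --b--> {1,2,3,4,5}  [seen]
{1,2,4,5} --c--> {1,2,3,4,5}  [seen]
{4} --a--> {2,3,5}  [new]
{4} --b--> {1,2,4,5}  [seen]
{4} --c--> {4}  [seen]
{2,3,5} --a--> {1,2,3,4,5}  [seen]
{2,3,5} --b--> {1,3,4,5}  [new]
{2,3,5} --c--> {1,2,3,4,5}  [seen]
{1,3,4,5} --a--> {1,2,3,4,5}  [seen]
{1,3,4,5} --b--> {1,2,4,5}  [seen]
{1,3,4,5} --c--> {1,2,3,4,5}  [seen]
Reachable DFA states: {1}, {1,2,3,4,5}, ∅, {3,4}, {2,3,4,5}, {1,2,4,5}, {4}, {2,3,5}, {1,3,4,5}.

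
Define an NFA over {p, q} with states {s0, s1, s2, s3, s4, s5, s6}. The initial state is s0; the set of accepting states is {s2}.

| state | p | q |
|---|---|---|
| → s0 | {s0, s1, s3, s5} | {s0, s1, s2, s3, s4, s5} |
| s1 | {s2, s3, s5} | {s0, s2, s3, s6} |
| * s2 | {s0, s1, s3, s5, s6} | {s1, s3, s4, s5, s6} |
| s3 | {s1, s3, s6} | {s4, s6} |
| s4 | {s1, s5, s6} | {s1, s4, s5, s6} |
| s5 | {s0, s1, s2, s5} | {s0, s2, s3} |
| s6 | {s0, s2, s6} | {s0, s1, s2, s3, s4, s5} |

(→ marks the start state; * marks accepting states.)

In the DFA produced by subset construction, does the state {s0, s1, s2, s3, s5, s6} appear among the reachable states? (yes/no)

Start state of the DFA: {s0}.
{s0} --p--> {s0, s1, s3, s5}  [new]
{s0} --q--> {s0, s1, s2, s3, s4, s5}  [new]
{s0, s1, s3, s5} --p--> {s0, s1, s2, s3, s5, s6}  [new]
{s0, s1, s3, s5} --q--> {s0, s1, s2, s3, s4, s5, s6}  [new]
{s0, s1, s2, s3, s4, s5} --p--> {s0, s1, s2, s3, s5, s6}  [seen]
{s0, s1, s2, s3, s4, s5} --q--> {s0, s1, s2, s3, s4, s5, s6}  [seen]
{s0, s1, s2, s3, s5, s6} --p--> {s0, s1, s2, s3, s5, s6}  [seen]
{s0, s1, s2, s3, s5, s6} --q--> {s0, s1, s2, s3, s4, s5, s6}  [seen]
{s0, s1, s2, s3, s4, s5, s6} --p--> {s0, s1, s2, s3, s5, s6}  [seen]
{s0, s1, s2, s3, s4, s5, s6} --q--> {s0, s1, s2, s3, s4, s5, s6}  [seen]
Reachable DFA states: {s0}, {s0, s1, s3, s5}, {s0, s1, s2, s3, s4, s5}, {s0, s1, s2, s3, s5, s6}, {s0, s1, s2, s3, s4, s5, s6}.
{s0, s1, s2, s3, s5, s6} is among them.

yes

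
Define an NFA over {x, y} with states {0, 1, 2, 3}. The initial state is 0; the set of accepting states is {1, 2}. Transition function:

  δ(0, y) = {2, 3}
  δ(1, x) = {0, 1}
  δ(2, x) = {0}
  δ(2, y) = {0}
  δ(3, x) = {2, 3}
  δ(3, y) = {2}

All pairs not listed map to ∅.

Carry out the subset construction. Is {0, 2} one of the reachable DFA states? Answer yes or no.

Start state of the DFA: {0}.
{0} --x--> ∅  [new]
{0} --y--> {2, 3}  [new]
∅ --x--> ∅  [seen]
∅ --y--> ∅  [seen]
{2, 3} --x--> {0, 2, 3}  [new]
{2, 3} --y--> {0, 2}  [new]
{0, 2, 3} --x--> {0, 2, 3}  [seen]
{0, 2, 3} --y--> {0, 2, 3}  [seen]
{0, 2} --x--> {0}  [seen]
{0, 2} --y--> {0, 2, 3}  [seen]
Reachable DFA states: {0}, ∅, {2, 3}, {0, 2, 3}, {0, 2}.
{0, 2} is among them.

yes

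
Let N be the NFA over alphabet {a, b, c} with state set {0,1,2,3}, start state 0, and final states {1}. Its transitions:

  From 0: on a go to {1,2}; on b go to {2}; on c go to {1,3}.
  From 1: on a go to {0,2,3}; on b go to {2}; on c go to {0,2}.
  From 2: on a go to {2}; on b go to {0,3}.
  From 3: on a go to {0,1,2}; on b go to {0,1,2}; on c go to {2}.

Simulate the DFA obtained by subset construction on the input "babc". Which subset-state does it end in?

{1,2,3}

Start: {0}.
δ(0,b) = {2}.
Union: {2}.
After b: {2}.
δ(2,a) = {2}.
Union: {2}.
After a: {2}.
δ(2,b) = {0,3}.
Union: {0,3}.
After b: {0,3}.
δ(0,c) = {1,3}; δ(3,c) = {2}.
Union: {1,2,3}.
After c: {1,2,3}.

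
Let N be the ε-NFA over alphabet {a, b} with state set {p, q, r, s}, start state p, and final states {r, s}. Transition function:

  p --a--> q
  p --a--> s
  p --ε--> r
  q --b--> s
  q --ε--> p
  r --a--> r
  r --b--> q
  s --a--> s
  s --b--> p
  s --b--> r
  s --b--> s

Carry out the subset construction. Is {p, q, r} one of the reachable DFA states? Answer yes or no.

yes

Start state of the DFA: {p, r} (ε-closure of the NFA start).
{p, r} --a--> {p, q, r, s}  [new]
{p, r} --b--> {p, q, r}  [new]
{p, q, r, s} --a--> {p, q, r, s}  [seen]
{p, q, r, s} --b--> {p, q, r, s}  [seen]
{p, q, r} --a--> {p, q, r, s}  [seen]
{p, q, r} --b--> {p, q, r, s}  [seen]
Reachable DFA states: {p, r}, {p, q, r, s}, {p, q, r}.
{p, q, r} is among them.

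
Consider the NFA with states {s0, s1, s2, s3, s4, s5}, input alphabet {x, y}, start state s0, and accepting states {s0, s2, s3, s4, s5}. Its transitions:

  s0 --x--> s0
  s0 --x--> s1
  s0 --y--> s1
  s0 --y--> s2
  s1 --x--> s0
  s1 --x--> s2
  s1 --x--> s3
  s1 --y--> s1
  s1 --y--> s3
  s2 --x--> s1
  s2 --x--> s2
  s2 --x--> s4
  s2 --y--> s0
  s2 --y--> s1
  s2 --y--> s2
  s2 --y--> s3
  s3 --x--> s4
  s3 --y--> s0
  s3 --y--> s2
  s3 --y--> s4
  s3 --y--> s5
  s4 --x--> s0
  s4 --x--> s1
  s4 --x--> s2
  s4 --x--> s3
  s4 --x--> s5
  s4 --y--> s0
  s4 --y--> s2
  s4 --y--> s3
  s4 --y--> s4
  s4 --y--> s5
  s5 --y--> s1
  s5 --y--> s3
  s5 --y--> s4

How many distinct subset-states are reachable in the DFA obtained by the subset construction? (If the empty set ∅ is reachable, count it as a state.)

7

Start state of the DFA: {s0}.
{s0} --x--> {s0, s1}  [new]
{s0} --y--> {s1, s2}  [new]
{s0, s1} --x--> {s0, s1, s2, s3}  [new]
{s0, s1} --y--> {s1, s2, s3}  [new]
{s1, s2} --x--> {s0, s1, s2, s3, s4}  [new]
{s1, s2} --y--> {s0, s1, s2, s3}  [seen]
{s0, s1, s2, s3} --x--> {s0, s1, s2, s3, s4}  [seen]
{s0, s1, s2, s3} --y--> {s0, s1, s2, s3, s4, s5}  [new]
{s1, s2, s3} --x--> {s0, s1, s2, s3, s4}  [seen]
{s1, s2, s3} --y--> {s0, s1, s2, s3, s4, s5}  [seen]
{s0, s1, s2, s3, s4} --x--> {s0, s1, s2, s3, s4, s5}  [seen]
{s0, s1, s2, s3, s4} --y--> {s0, s1, s2, s3, s4, s5}  [seen]
{s0, s1, s2, s3, s4, s5} --x--> {s0, s1, s2, s3, s4, s5}  [seen]
{s0, s1, s2, s3, s4, s5} --y--> {s0, s1, s2, s3, s4, s5}  [seen]
Reachable DFA states: {s0}, {s0, s1}, {s1, s2}, {s0, s1, s2, s3}, {s1, s2, s3}, {s0, s1, s2, s3, s4}, {s0, s1, s2, s3, s4, s5}.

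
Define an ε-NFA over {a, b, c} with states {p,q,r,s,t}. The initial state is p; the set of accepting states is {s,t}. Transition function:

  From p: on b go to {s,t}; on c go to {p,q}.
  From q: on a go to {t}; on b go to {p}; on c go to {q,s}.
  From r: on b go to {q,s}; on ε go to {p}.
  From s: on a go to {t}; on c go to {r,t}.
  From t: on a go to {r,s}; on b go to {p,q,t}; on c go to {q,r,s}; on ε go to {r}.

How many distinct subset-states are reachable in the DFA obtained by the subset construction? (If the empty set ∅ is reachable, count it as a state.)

Start state of the DFA: {p} (ε-closure of the NFA start).
{p} --a--> ∅  [new]
{p} --b--> {p,r,s,t}  [new]
{p} --c--> {p,q}  [new]
∅ --a--> ∅  [seen]
∅ --b--> ∅  [seen]
∅ --c--> ∅  [seen]
{p,r,s,t} --a--> {p,r,s,t}  [seen]
{p,r,s,t} --b--> {p,q,r,s,t}  [new]
{p,r,s,t} --c--> {p,q,r,s,t}  [seen]
{p,q} --a--> {p,r,t}  [new]
{p,q} --b--> {p,r,s,t}  [seen]
{p,q} --c--> {p,q,s}  [new]
{p,q,r,s,t} --a--> {p,r,s,t}  [seen]
{p,q,r,s,t} --b--> {p,q,r,s,t}  [seen]
{p,q,r,s,t} --c--> {p,q,r,s,t}  [seen]
{p,r,t} --a--> {p,r,s}  [new]
{p,r,t} --b--> {p,q,r,s,t}  [seen]
{p,r,t} --c--> {p,q,r,s}  [new]
{p,q,s} --a--> {p,r,t}  [seen]
{p,q,s} --b--> {p,r,s,t}  [seen]
{p,q,s} --c--> {p,q,r,s,t}  [seen]
{p,r,s} --a--> {p,r,t}  [seen]
{p,r,s} --b--> {p,q,r,s,t}  [seen]
{p,r,s} --c--> {p,q,r,t}  [new]
{p,q,r,s} --a--> {p,r,t}  [seen]
{p,q,r,s} --b--> {p,q,r,s,t}  [seen]
{p,q,r,s} --c--> {p,q,r,s,t}  [seen]
{p,q,r,t} --a--> {p,r,s,t}  [seen]
{p,q,r,t} --b--> {p,q,r,s,t}  [seen]
{p,q,r,t} --c--> {p,q,r,s}  [seen]
Reachable DFA states: {p}, ∅, {p,r,s,t}, {p,q}, {p,q,r,s,t}, {p,r,t}, {p,q,s}, {p,r,s}, {p,q,r,s}, {p,q,r,t}.

10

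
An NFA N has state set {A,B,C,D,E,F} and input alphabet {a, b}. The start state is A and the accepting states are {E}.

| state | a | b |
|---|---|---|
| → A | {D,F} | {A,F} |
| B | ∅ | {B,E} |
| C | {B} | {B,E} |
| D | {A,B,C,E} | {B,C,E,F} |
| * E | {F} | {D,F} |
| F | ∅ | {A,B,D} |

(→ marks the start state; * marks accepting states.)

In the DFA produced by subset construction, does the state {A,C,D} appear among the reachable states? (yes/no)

no

Start state of the DFA: {A}.
{A} --a--> {D,F}  [new]
{A} --b--> {A,F}  [new]
{D,F} --a--> {A,B,C,E}  [new]
{D,F} --b--> {A,B,C,D,E,F}  [new]
{A,F} --a--> {D,F}  [seen]
{A,F} --b--> {A,B,D,F}  [new]
{A,B,C,E} --a--> {B,D,F}  [new]
{A,B,C,E} --b--> {A,B,D,E,F}  [new]
{A,B,C,D,E,F} --a--> {A,B,C,D,E,F}  [seen]
{A,B,C,D,E,F} --b--> {A,B,C,D,E,F}  [seen]
{A,B,D,F} --a--> {A,B,C,D,E,F}  [seen]
{A,B,D,F} --b--> {A,B,C,D,E,F}  [seen]
{B,D,F} --a--> {A,B,C,E}  [seen]
{B,D,F} --b--> {A,B,C,D,E,F}  [seen]
{A,B,D,E,F} --a--> {A,B,C,D,E,F}  [seen]
{A,B,D,E,F} --b--> {A,B,C,D,E,F}  [seen]
Reachable DFA states: {A}, {D,F}, {A,F}, {A,B,C,E}, {A,B,C,D,E,F}, {A,B,D,F}, {B,D,F}, {A,B,D,E,F}.
{A,C,D} is not among them.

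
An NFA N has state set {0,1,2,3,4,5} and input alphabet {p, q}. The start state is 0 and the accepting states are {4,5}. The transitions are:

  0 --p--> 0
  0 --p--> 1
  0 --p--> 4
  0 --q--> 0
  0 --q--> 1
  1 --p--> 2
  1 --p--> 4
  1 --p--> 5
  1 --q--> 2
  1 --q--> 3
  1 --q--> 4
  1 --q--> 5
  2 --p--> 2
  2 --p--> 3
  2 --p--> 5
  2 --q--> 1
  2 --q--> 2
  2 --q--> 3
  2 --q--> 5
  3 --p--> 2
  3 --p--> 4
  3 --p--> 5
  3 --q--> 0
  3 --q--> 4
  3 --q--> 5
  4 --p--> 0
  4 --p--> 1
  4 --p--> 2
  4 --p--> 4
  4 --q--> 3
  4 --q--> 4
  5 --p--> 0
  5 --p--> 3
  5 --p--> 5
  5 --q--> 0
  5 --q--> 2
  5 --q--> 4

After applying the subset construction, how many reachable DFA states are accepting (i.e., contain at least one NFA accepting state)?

Start state of the DFA: {0}.
{0} --p--> {0,1,4}  [new]
{0} --q--> {0,1}  [new]
{0,1,4} --p--> {0,1,2,4,5}  [new]
{0,1,4} --q--> {0,1,2,3,4,5}  [new]
{0,1} --p--> {0,1,2,4,5}  [seen]
{0,1} --q--> {0,1,2,3,4,5}  [seen]
{0,1,2,4,5} --p--> {0,1,2,3,4,5}  [seen]
{0,1,2,4,5} --q--> {0,1,2,3,4,5}  [seen]
{0,1,2,3,4,5} --p--> {0,1,2,3,4,5}  [seen]
{0,1,2,3,4,5} --q--> {0,1,2,3,4,5}  [seen]
Reachable DFA states: {0}, {0,1,4}, {0,1}, {0,1,2,4,5}, {0,1,2,3,4,5}.
Accepting DFA states (contain an NFA accepting state): {0,1,4}, {0,1,2,4,5}, {0,1,2,3,4,5}.

3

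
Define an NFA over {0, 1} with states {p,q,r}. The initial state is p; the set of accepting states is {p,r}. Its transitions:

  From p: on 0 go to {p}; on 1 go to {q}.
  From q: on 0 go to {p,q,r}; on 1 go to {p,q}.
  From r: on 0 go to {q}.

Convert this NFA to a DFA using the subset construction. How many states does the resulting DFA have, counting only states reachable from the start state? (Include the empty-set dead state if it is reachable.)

4

Start state of the DFA: {p}.
{p} --0--> {p}  [seen]
{p} --1--> {q}  [new]
{q} --0--> {p,q,r}  [new]
{q} --1--> {p,q}  [new]
{p,q,r} --0--> {p,q,r}  [seen]
{p,q,r} --1--> {p,q}  [seen]
{p,q} --0--> {p,q,r}  [seen]
{p,q} --1--> {p,q}  [seen]
Reachable DFA states: {p}, {q}, {p,q,r}, {p,q}.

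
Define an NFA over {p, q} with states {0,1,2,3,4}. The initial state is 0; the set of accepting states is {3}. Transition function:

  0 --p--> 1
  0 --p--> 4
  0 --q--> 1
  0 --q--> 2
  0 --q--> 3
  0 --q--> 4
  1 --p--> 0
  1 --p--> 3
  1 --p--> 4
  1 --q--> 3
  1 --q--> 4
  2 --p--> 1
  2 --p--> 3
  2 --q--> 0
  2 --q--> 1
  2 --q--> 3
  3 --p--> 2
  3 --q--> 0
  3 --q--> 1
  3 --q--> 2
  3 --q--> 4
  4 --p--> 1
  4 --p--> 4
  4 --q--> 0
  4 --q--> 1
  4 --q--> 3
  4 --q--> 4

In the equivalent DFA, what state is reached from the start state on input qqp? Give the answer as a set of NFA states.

{0,1,2,3,4}

Start: {0}.
δ(0,q) = {1,2,3,4}.
Union: {1,2,3,4}.
After q: {1,2,3,4}.
δ(1,q) = {3,4}; δ(2,q) = {0,1,3}; δ(3,q) = {0,1,2,4}; δ(4,q) = {0,1,3,4}.
Union: {0,1,2,3,4}.
After q: {0,1,2,3,4}.
δ(0,p) = {1,4}; δ(1,p) = {0,3,4}; δ(2,p) = {1,3}; δ(3,p) = {2}; δ(4,p) = {1,4}.
Union: {0,1,2,3,4}.
After p: {0,1,2,3,4}.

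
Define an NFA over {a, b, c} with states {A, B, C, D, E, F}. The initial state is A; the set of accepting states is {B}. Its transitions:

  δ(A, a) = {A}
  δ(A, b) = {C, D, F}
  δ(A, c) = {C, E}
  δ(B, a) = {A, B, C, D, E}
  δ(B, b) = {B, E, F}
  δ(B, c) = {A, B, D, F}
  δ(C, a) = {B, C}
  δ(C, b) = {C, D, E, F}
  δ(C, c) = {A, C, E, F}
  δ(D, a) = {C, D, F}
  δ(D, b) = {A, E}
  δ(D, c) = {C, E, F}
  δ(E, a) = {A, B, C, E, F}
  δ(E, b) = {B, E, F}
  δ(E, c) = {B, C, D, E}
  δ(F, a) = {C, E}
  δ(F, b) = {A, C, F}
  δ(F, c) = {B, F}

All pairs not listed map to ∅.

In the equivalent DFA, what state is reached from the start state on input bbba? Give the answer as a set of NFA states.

Start: {A}.
δ(A,b) = {C, D, F}.
Union: {C, D, F}.
After b: {C, D, F}.
δ(C,b) = {C, D, E, F}; δ(D,b) = {A, E}; δ(F,b) = {A, C, F}.
Union: {A, C, D, E, F}.
After b: {A, C, D, E, F}.
δ(A,b) = {C, D, F}; δ(C,b) = {C, D, E, F}; δ(D,b) = {A, E}; δ(E,b) = {B, E, F}; δ(F,b) = {A, C, F}.
Union: {A, B, C, D, E, F}.
After b: {A, B, C, D, E, F}.
δ(A,a) = {A}; δ(B,a) = {A, B, C, D, E}; δ(C,a) = {B, C}; δ(D,a) = {C, D, F}; δ(E,a) = {A, B, C, E, F}; δ(F,a) = {C, E}.
Union: {A, B, C, D, E, F}.
After a: {A, B, C, D, E, F}.

{A, B, C, D, E, F}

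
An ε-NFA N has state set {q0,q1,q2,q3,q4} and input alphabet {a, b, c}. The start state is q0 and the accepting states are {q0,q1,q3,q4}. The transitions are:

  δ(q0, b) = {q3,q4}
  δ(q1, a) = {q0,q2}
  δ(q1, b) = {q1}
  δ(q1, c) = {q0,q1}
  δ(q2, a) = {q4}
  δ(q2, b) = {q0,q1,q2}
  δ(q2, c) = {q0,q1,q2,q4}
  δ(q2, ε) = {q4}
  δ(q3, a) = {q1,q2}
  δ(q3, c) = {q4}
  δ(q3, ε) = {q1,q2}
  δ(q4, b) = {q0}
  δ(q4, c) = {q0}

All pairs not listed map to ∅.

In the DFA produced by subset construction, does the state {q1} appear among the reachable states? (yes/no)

no

Start state of the DFA: {q0} (ε-closure of the NFA start).
{q0} --a--> ∅  [new]
{q0} --b--> {q1,q2,q3,q4}  [new]
{q0} --c--> ∅  [seen]
∅ --a--> ∅  [seen]
∅ --b--> ∅  [seen]
∅ --c--> ∅  [seen]
{q1,q2,q3,q4} --a--> {q0,q1,q2,q4}  [new]
{q1,q2,q3,q4} --b--> {q0,q1,q2,q4}  [seen]
{q1,q2,q3,q4} --c--> {q0,q1,q2,q4}  [seen]
{q0,q1,q2,q4} --a--> {q0,q2,q4}  [new]
{q0,q1,q2,q4} --b--> {q0,q1,q2,q3,q4}  [new]
{q0,q1,q2,q4} --c--> {q0,q1,q2,q4}  [seen]
{q0,q2,q4} --a--> {q4}  [new]
{q0,q2,q4} --b--> {q0,q1,q2,q3,q4}  [seen]
{q0,q2,q4} --c--> {q0,q1,q2,q4}  [seen]
{q0,q1,q2,q3,q4} --a--> {q0,q1,q2,q4}  [seen]
{q0,q1,q2,q3,q4} --b--> {q0,q1,q2,q3,q4}  [seen]
{q0,q1,q2,q3,q4} --c--> {q0,q1,q2,q4}  [seen]
{q4} --a--> ∅  [seen]
{q4} --b--> {q0}  [seen]
{q4} --c--> {q0}  [seen]
Reachable DFA states: {q0}, ∅, {q1,q2,q3,q4}, {q0,q1,q2,q4}, {q0,q2,q4}, {q0,q1,q2,q3,q4}, {q4}.
{q1} is not among them.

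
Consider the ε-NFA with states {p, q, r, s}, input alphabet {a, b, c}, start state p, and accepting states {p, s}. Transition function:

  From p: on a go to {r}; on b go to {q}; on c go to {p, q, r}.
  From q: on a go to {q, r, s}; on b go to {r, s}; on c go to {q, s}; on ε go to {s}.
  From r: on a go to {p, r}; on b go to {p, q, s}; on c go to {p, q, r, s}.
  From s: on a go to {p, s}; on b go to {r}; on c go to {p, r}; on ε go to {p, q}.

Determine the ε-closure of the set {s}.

{p, q, s}

Begin with {s}.
s →ε {p, q}; add p, q.
ε-closure = {p, q, s}.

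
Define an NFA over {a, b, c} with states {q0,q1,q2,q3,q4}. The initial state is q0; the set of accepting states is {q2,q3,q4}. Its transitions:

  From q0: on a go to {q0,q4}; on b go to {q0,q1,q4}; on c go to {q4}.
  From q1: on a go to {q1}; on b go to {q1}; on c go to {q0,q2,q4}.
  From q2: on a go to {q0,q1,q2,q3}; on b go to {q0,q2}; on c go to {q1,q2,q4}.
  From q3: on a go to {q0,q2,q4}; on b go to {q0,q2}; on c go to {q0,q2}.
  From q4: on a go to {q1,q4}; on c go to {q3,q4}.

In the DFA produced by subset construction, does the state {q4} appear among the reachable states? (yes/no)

yes

Start state of the DFA: {q0}.
{q0} --a--> {q0,q4}  [new]
{q0} --b--> {q0,q1,q4}  [new]
{q0} --c--> {q4}  [new]
{q0,q4} --a--> {q0,q1,q4}  [seen]
{q0,q4} --b--> {q0,q1,q4}  [seen]
{q0,q4} --c--> {q3,q4}  [new]
{q0,q1,q4} --a--> {q0,q1,q4}  [seen]
{q0,q1,q4} --b--> {q0,q1,q4}  [seen]
{q0,q1,q4} --c--> {q0,q2,q3,q4}  [new]
{q4} --a--> {q1,q4}  [new]
{q4} --b--> ∅  [new]
{q4} --c--> {q3,q4}  [seen]
{q3,q4} --a--> {q0,q1,q2,q4}  [new]
{q3,q4} --b--> {q0,q2}  [new]
{q3,q4} --c--> {q0,q2,q3,q4}  [seen]
{q0,q2,q3,q4} --a--> {q0,q1,q2,q3,q4}  [new]
{q0,q2,q3,q4} --b--> {q0,q1,q2,q4}  [seen]
{q0,q2,q3,q4} --c--> {q0,q1,q2,q3,q4}  [seen]
{q1,q4} --a--> {q1,q4}  [seen]
{q1,q4} --b--> {q1}  [new]
{q1,q4} --c--> {q0,q2,q3,q4}  [seen]
∅ --a--> ∅  [seen]
∅ --b--> ∅  [seen]
∅ --c--> ∅  [seen]
{q0,q1,q2,q4} --a--> {q0,q1,q2,q3,q4}  [seen]
{q0,q1,q2,q4} --b--> {q0,q1,q2,q4}  [seen]
{q0,q1,q2,q4} --c--> {q0,q1,q2,q3,q4}  [seen]
{q0,q2} --a--> {q0,q1,q2,q3,q4}  [seen]
{q0,q2} --b--> {q0,q1,q2,q4}  [seen]
{q0,q2} --c--> {q1,q2,q4}  [new]
{q0,q1,q2,q3,q4} --a--> {q0,q1,q2,q3,q4}  [seen]
{q0,q1,q2,q3,q4} --b--> {q0,q1,q2,q4}  [seen]
{q0,q1,q2,q3,q4} --c--> {q0,q1,q2,q3,q4}  [seen]
{q1} --a--> {q1}  [seen]
{q1} --b--> {q1}  [seen]
{q1} --c--> {q0,q2,q4}  [new]
{q1,q2,q4} --a--> {q0,q1,q2,q3,q4}  [seen]
{q1,q2,q4} --b--> {q0,q1,q2}  [new]
{q1,q2,q4} --c--> {q0,q1,q2,q3,q4}  [seen]
{q0,q2,q4} --a--> {q0,q1,q2,q3,q4}  [seen]
{q0,q2,q4} --b--> {q0,q1,q2,q4}  [seen]
{q0,q2,q4} --c--> {q1,q2,q3,q4}  [new]
{q0,q1,q2} --a--> {q0,q1,q2,q3,q4}  [seen]
{q0,q1,q2} --b--> {q0,q1,q2,q4}  [seen]
{q0,q1,q2} --c--> {q0,q1,q2,q4}  [seen]
{q1,q2,q3,q4} --a--> {q0,q1,q2,q3,q4}  [seen]
{q1,q2,q3,q4} --b--> {q0,q1,q2}  [seen]
{q1,q2,q3,q4} --c--> {q0,q1,q2,q3,q4}  [seen]
Reachable DFA states: {q0}, {q0,q4}, {q0,q1,q4}, {q4}, {q3,q4}, {q0,q2,q3,q4}, {q1,q4}, ∅, {q0,q1,q2,q4}, {q0,q2}, {q0,q1,q2,q3,q4}, {q1}, {q1,q2,q4}, {q0,q2,q4}, {q0,q1,q2}, {q1,q2,q3,q4}.
{q4} is among them.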